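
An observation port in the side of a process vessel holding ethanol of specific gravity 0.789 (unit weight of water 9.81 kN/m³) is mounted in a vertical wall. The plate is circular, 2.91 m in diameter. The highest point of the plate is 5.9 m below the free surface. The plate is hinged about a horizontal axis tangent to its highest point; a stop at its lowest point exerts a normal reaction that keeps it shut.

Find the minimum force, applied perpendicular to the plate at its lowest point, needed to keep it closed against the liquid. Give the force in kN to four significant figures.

P ≈ 198.7 kN

γ = 0.789 × 9.81 = 7.74009 kN/m³.
The centroid is at the centre, 1.455 m below the top of the plate, so the centroid depth is h_c = 5.9 + 1.455 = 7.355 m.
A = π(1.455)² = 6.65083 m².
Resultant F = γ·h_c·A = 7.74009 × 7.355 × 6.65083 = 378.621 kN.
I_c = πr⁴/4 = π × 1.455⁴/4 = 3.51999 m⁴.
Centre of pressure: y_p = y_c + I_c/(y_c·A) = 7.355 + 3.51999/(7.355 × 6.65083) = 7.355 + 0.0719586 = 7.42696 m along the plane.
The resultant acts 1.455 + 0.0719586 = 1.52696 m (along the plate) below the hinge at the top edge, so the moment about the hinge is M = F × 1.52696 = 378.621 × 1.52696 = 578.139 kN·m.
A normal force at the bottom, 2.91 m from the hinge, must supply this moment: P = 578.139/2.91 = 198.673 kN.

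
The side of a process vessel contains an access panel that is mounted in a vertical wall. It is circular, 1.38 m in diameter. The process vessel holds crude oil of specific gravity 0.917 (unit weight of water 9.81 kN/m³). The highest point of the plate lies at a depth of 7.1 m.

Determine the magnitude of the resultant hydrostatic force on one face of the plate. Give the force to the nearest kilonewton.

γ = 0.917 × 9.81 = 8.99577 kN/m³.
The centroid is at the centre, 0.69 m below the top of the plate, so the centroid depth is h_c = 7.1 + 0.69 = 7.79 m.
A = π(0.69)² = 1.49571 m².
Resultant F = γ·h_c·A = 8.99577 × 7.79 × 1.49571 = 104.815 kN.

F ≈ 105 kN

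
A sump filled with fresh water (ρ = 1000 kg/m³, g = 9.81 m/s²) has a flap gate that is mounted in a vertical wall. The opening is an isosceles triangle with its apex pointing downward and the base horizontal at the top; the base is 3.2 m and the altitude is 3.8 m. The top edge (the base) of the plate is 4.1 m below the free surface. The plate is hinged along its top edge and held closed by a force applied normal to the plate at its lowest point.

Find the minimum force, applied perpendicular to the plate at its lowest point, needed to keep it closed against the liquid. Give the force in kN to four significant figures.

γ = ρg = 1000 × 9.81 = 9810 N/m³ = 9.81 kN/m³.
With the apex down, the centroid sits h/3 = 3.8/3 = 1.26667 m below the base (the top edge), so the centroid depth is h_c = 4.1 + 1.26667 = 5.36667 m.
A = ½ × 3.2 × 3.8 = 6.08 m².
Resultant F = γ·h_c·A = 9.81 × 5.36667 × 6.08 = 320.094 kN.
I_c = b·h³/36 = 3.2 × 3.8³/36 = 4.87751 m⁴.
Centre of pressure: y_p = y_c + I_c/(y_c·A) = 5.36667 + 4.87751/(5.36667 × 6.08) = 5.36667 + 0.149482 = 5.51615 m along the plane.
The resultant acts 1.26667 + 0.149482 = 1.41615 m (along the plate) below the hinge at the top edge, so the moment about the hinge is M = F × 1.41615 = 320.094 × 1.41615 = 453.301 kN·m.
A normal force at the bottom, 3.8 m from the hinge, must supply this moment: P = 453.301/3.8 = 119.29 kN.

P ≈ 119.3 kN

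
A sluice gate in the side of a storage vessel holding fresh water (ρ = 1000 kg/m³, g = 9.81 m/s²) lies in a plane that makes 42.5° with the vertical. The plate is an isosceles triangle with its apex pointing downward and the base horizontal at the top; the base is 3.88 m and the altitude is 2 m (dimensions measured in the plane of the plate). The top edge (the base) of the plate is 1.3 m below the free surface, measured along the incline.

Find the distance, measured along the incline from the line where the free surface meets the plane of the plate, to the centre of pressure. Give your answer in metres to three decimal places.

γ = ρg = 1000 × 9.81 = 9810 N/m³ = 9.81 kN/m³.
The plate makes 42.5° with the vertical, i.e. θ = 90° − 42.5° = 47.5° to the horizontal. Measuring y along the incline from the free-surface line, vertical depth h = y·sinθ with sinθ = 0.737277.
With the apex down, the centroid sits h/3 = 2/3 = 0.666667 m below the base (the top edge), so y_c = 1.3 + 0.666667 = 1.96667 m and h_c = 1.96667 × 0.737277 = 1.44998 m.
A = ½ × 3.88 × 2 = 3.88 m².
Resultant F = γ·h_c·A = 9.81 × 1.44998 × 3.88 = 55.1903 kN.
I_c = b·h³/36 = 3.88 × 2³/36 = 0.862222 m⁴.
Centre of pressure: y_p = y_c + I_c/(y_c·A) = 1.96667 + 0.862222/(1.96667 × 3.88) = 1.96667 + 0.112994 = 2.07966 m along the plane.

y_p = 2.080 m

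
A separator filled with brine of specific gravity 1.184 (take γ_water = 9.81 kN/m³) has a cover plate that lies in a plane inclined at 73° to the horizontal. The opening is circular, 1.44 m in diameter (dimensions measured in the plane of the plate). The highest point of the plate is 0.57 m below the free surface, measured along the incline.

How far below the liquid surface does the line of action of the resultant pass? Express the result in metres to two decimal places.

γ = 1.184 × 9.81 = 11.61504 kN/m³.
Let θ = 73° be the plate's angle to the horizontal; measure y along the incline from where the plane meets the free surface. Vertical depth h = y·sinθ with sinθ = 0.956305.
The centroid is at the centre, 0.72 m below the top of the plate, so y_c = 0.57 + 0.72 = 1.29 m and h_c = 1.29 × 0.956305 = 1.23363 m.
A = π(0.72)² = 1.6286 m².
Resultant F = γ·h_c·A = 11.61504 × 1.23363 × 1.6286 = 23.3357 kN.
I_c = πr⁴/4 = π × 0.72⁴/4 = 0.211067 m⁴.
Centre of pressure: y_p = y_c + I_c/(y_c·A) = 1.29 + 0.211067/(1.29 × 1.6286) = 1.29 + 0.100465 = 1.39047 m along the plane.
Vertically, h_p = y_p·sinθ = 1.39047 × 0.956305 = 1.32971 m.

h_p = 1.33 m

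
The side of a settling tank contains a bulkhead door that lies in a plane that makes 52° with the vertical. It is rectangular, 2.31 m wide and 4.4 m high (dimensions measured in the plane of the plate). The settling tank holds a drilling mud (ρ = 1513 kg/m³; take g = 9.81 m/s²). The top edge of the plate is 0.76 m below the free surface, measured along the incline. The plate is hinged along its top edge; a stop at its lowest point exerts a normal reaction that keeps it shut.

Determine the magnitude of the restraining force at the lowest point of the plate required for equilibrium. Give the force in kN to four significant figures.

γ = ρg = 1513 × 9.81 / 1000 = 14.84253 kN/m³.
The plate makes 52° with the vertical, i.e. θ = 90° − 52° = 38° to the horizontal. Measuring y along the incline from the free-surface line, vertical depth h = y·sinθ with sinθ = 0.615661.
The centroid lies 4.4/2 = 2.2 m below the top edge, so y_c = 0.76 + 2.2 = 2.96 m and h_c = 2.96 × 0.615661 = 1.82236 m.
A = 2.31 × 4.4 = 10.164 m².
Resultant F = γ·h_c·A = 14.84253 × 1.82236 × 10.164 = 274.92 kN.
I_c = b·h³/12 = 2.31 × 4.4³/12 = 16.3979 m⁴.
Centre of pressure: y_p = y_c + I_c/(y_c·A) = 2.96 + 16.3979/(2.96 × 10.164) = 2.96 + 0.545044 = 3.50504 m along the plane.
The resultant acts 2.2 + 0.545044 = 2.74504 m (along the plate) below the hinge at the top edge, so the moment about the hinge is M = F × 2.74504 = 274.92 × 2.74504 = 754.666 kN·m.
A normal force at the bottom, 4.4 m from the hinge, must supply this moment: P = 754.666/4.4 = 171.515 kN.

P ≈ 171.5 kN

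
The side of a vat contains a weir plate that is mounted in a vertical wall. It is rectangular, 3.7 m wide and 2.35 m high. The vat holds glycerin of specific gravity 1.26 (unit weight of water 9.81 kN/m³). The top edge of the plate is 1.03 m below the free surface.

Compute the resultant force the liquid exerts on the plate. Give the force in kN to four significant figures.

γ = 1.26 × 9.81 = 12.3606 kN/m³.
The centroid lies 2.35/2 = 1.175 m below the top edge, so the centroid depth is h_c = 1.03 + 1.175 = 2.205 m.
A = 3.7 × 2.35 = 8.695 m².
Resultant F = γ·h_c·A = 12.3606 × 2.205 × 8.695 = 236.983 kN.

F ≈ 237.0 kN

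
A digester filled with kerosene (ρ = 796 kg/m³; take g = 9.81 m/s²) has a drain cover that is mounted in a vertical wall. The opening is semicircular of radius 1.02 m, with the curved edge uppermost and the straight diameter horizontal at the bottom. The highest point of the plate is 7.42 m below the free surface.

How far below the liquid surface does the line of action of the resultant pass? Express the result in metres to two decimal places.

h_p = 8.02 m

γ = ρg = 796 × 9.81 / 1000 = 7.80876 kN/m³.
The centroid lies 4r/(3π) = 0.432901 m above the diameter, so r − 4r/(3π) = 1.02 − 0.432901 = 0.587099 m below the topmost point, so the centroid depth is h_c = 7.42 + 0.587099 = 8.0071 m.
A = πr²/2 = π × 1.02²/2 = 1.63426 m².
Resultant F = γ·h_c·A = 7.80876 × 8.0071 × 1.63426 = 102.183 kN.
I_c = (π/8 − 8/(9π))·r⁴ = 0.109757 × 1.02⁴ = 0.118805 m⁴.
Centre of pressure: y_p = y_c + I_c/(y_c·A) = 8.0071 + 0.118805/(8.0071 × 1.63426) = 8.0071 + 0.00907901 = 8.01618 m along the plane.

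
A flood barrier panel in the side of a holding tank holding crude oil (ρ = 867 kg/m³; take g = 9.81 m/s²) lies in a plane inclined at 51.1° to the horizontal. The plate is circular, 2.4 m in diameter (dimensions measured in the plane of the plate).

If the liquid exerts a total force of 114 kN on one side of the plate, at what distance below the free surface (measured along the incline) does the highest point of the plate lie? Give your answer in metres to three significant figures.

γ = ρg = 867 × 9.81 / 1000 = 8.50527 kN/m³.
A = π(1.2)² = 4.52389 m².
From F = γ·h_c·A, the centroid depth is h_c = 114/(8.50527 × 4.52389) = 2.96282 m.
Let θ = 51.1° be the plate's angle to the horizontal; measure y along the incline from where the plane meets the free surface. Vertical depth h = y·sinθ with sinθ = 0.778243.
Along the incline, y_c = h_c/sinθ = 2.96282/0.778243 = 3.80706 m.
The centroid is at the centre, 1.2 m below the top of the plate, so the highest point sits at y_top = 3.80706 − 1.2 = 2.60706 m along the incline.

y_top ≈ 2.61 m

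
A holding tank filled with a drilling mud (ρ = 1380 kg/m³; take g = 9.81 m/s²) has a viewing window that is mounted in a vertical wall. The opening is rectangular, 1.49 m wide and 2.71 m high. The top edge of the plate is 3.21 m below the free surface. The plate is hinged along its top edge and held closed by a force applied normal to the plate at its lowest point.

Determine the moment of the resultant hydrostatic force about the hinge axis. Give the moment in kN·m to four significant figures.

M ≈ 371.6 kN·m

γ = ρg = 1380 × 9.81 / 1000 = 13.5378 kN/m³.
The centroid lies 2.71/2 = 1.355 m below the top edge, so the centroid depth is h_c = 3.21 + 1.355 = 4.565 m.
A = 1.49 × 2.71 = 4.0379 m².
Resultant F = γ·h_c·A = 13.5378 × 4.565 × 4.0379 = 249.542 kN.
I_c = b·h³/12 = 1.49 × 2.71³/12 = 2.47123 m⁴.
Centre of pressure: y_p = y_c + I_c/(y_c·A) = 4.565 + 2.47123/(4.565 × 4.0379) = 4.565 + 0.134065 = 4.69907 m along the plane.
The resultant acts 1.355 + 0.134065 = 1.48907 m (along the plate) below the hinge at the top edge, so the moment about the hinge is M = F × 1.48907 = 249.542 × 1.48907 = 371.586 kN·m.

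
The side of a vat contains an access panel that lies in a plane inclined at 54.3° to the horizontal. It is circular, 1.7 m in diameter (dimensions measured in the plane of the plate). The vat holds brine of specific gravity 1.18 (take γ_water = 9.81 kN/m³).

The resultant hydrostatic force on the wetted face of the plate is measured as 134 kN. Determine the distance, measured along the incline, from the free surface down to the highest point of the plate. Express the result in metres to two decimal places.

γ = 1.18 × 9.81 = 11.5758 kN/m³.
A = π(0.85)² = 2.2698 m².
From F = γ·h_c·A, the centroid depth is h_c = 134/(11.5758 × 2.2698) = 5.09995 m.
Let θ = 54.3° be the plate's angle to the horizontal; measure y along the incline from where the plane meets the free surface. Vertical depth h = y·sinθ with sinθ = 0.812084.
Along the incline, y_c = h_c/sinθ = 5.09995/0.812084 = 6.28008 m.
The centroid is at the centre, 0.85 m below the top of the plate, so the highest point sits at y_top = 6.28008 − 0.85 = 5.43008 m along the incline.

y_top ≈ 5.43 m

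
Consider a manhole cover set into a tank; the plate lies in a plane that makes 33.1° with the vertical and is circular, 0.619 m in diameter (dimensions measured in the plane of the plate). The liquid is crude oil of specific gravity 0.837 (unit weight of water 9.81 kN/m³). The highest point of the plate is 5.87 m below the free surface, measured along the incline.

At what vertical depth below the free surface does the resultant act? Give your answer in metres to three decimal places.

γ = 0.837 × 9.81 = 8.21097 kN/m³.
The plate makes 33.1° with the vertical, i.e. θ = 90° − 33.1° = 56.9° to the horizontal. Measuring y along the incline from the free-surface line, vertical depth h = y·sinθ with sinθ = 0.837719.
The centroid is at the centre, 0.3095 m below the top of the plate, so y_c = 5.87 + 0.3095 = 6.1795 m and h_c = 6.1795 × 0.837719 = 5.17668 m.
A = π(0.3095)² = 0.300934 m².
Resultant F = γ·h_c·A = 8.21097 × 5.17668 × 0.300934 = 12.7914 kN.
I_c = πr⁴/4 = π × 0.3095⁴/4 = 0.00720663 m⁴.
Centre of pressure: y_p = y_c + I_c/(y_c·A) = 6.1795 + 0.00720663/(6.1795 × 0.300934) = 6.1795 + 0.00387532 = 6.18338 m along the plane.
Vertically, h_p = y_p·sinθ = 6.18338 × 0.837719 = 5.17993 m.

h_p = 5.180 m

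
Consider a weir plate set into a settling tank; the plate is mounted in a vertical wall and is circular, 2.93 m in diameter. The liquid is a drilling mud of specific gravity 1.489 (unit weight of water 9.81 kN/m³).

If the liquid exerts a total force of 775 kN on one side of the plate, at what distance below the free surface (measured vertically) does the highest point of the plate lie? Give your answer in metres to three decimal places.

d_top ≈ 6.404 m

γ = 1.489 × 9.81 = 14.60709 kN/m³.
A = π(1.465)² = 6.74256 m².
From F = γ·h_c·A, the centroid depth is h_c = 775/(14.60709 × 6.74256) = 7.86888 m.
The centroid is at the centre, 1.465 m below the top of the plate, so the highest point sits at h_top = 7.86888 − 1.465 = 6.40388 m below the surface.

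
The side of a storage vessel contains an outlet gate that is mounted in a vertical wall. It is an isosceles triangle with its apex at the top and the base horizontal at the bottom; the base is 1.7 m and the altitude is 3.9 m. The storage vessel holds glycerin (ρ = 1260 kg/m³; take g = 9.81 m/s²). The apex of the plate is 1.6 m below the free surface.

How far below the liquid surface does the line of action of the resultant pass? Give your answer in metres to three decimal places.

γ = ρg = 1260 × 9.81 / 1000 = 12.3606 kN/m³.
With the apex up, the centroid sits 2h/3 = 2 × 3.9/3 = 2.6 m below the apex, so the centroid depth is h_c = 1.6 + 2.6 = 4.2 m.
A = ½ × 1.7 × 3.9 = 3.315 m².
Resultant F = γ·h_c·A = 12.3606 × 4.2 × 3.315 = 172.097 kN.
I_c = b·h³/36 = 1.7 × 3.9³/36 = 2.80117 m⁴.
Centre of pressure: y_p = y_c + I_c/(y_c·A) = 4.2 + 2.80117/(4.2 × 3.315) = 4.2 + 0.20119 = 4.40119 m along the plane.

h_p = 4.401 m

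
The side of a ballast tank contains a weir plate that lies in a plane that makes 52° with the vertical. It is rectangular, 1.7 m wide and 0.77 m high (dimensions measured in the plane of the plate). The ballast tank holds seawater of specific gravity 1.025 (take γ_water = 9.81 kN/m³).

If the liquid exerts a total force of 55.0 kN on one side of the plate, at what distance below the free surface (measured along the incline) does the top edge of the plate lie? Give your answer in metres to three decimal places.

y_top ≈ 6.402 m

γ = 1.025 × 9.81 = 10.05525 kN/m³.
A = 1.7 × 0.77 = 1.309 m².
From F = γ·h_c·A, the centroid depth is h_c = 55.0/(10.05525 × 1.309) = 4.17859 m.
The plate makes 52° with the vertical, i.e. θ = 90° − 52° = 38° to the horizontal. Measuring y along the incline from the free-surface line, vertical depth h = y·sinθ with sinθ = 0.615661.
Along the incline, y_c = h_c/sinθ = 4.17859/0.615661 = 6.78716 m.
The centroid lies 0.77/2 = 0.385 m below the top edge, so the top edge sits at y_top = 6.78716 − 0.385 = 6.40216 m along the incline.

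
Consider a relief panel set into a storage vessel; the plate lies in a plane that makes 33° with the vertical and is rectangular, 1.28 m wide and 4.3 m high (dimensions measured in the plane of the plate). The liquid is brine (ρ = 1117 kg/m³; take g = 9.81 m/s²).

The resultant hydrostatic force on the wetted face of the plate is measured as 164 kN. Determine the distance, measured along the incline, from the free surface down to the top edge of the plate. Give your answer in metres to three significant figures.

γ = ρg = 1117 × 9.81 / 1000 = 10.95777 kN/m³.
A = 1.28 × 4.3 = 5.504 m².
From F = γ·h_c·A, the centroid depth is h_c = 164/(10.95777 × 5.504) = 2.71921 m.
The plate makes 33° with the vertical, i.e. θ = 90° − 33° = 57° to the horizontal. Measuring y along the incline from the free-surface line, vertical depth h = y·sinθ with sinθ = 0.838671.
Along the incline, y_c = h_c/sinθ = 2.71921/0.838671 = 3.24228 m.
The centroid lies 4.3/2 = 2.15 m below the top edge, so the top edge sits at y_top = 3.24228 − 2.15 = 1.09228 m along the incline.

y_top ≈ 1.09 m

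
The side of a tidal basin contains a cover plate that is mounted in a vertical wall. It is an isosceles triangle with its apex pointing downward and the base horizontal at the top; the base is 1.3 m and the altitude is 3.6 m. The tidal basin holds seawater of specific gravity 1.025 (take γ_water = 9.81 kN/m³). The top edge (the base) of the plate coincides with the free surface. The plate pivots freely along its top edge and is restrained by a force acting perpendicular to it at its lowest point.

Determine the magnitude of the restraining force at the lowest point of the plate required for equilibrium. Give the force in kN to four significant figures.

γ = 1.025 × 9.81 = 10.05525 kN/m³.
With the apex down, the centroid sits h/3 = 3.6/3 = 1.2 m below the base (the top edge), so the centroid depth is h_c = 1.2 m.
A = ½ × 1.3 × 3.6 = 2.34 m².
Resultant F = γ·h_c·A = 10.05525 × 1.2 × 2.34 = 28.2351 kN.
I_c = b·h³/36 = 1.3 × 3.6³/36 = 1.6848 m⁴.
Centre of pressure: y_p = y_c + I_c/(y_c·A) = 1.2 + 1.6848/(1.2 × 2.34) = 1.2 + 0.6 = 1.8 m along the plane.
The resultant acts 1.2 + 0.6 = 1.8 m (along the plate) below the hinge at the top edge, so the moment about the hinge is M = F × 1.8 = 28.2351 × 1.8 = 50.8232 kN·m.
A normal force at the bottom, 3.6 m from the hinge, must supply this moment: P = 50.8232/3.6 = 14.1176 kN.

P ≈ 14.12 kN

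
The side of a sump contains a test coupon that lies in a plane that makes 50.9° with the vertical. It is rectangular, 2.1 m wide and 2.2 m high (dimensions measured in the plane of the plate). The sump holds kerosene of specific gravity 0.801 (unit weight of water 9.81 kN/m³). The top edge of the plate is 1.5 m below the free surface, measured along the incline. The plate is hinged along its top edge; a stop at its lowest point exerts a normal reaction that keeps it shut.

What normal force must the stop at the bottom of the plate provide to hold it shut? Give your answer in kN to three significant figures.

γ = 0.801 × 9.81 = 7.85781 kN/m³.
The plate makes 50.9° with the vertical, i.e. θ = 90° − 50.9° = 39.1° to the horizontal. Measuring y along the incline from the free-surface line, vertical depth h = y·sinθ with sinθ = 0.630676.
The centroid lies 2.2/2 = 1.1 m below the top edge, so y_c = 1.5 + 1.1 = 2.6 m and h_c = 2.6 × 0.630676 = 1.63976 m.
A = 2.1 × 2.2 = 4.62 m².
Resultant F = γ·h_c·A = 7.85781 × 1.63976 × 4.62 = 59.5283 kN.
I_c = b·h³/12 = 2.1 × 2.2³/12 = 1.8634 m⁴.
Centre of pressure: y_p = y_c + I_c/(y_c·A) = 2.6 + 1.8634/(2.6 × 4.62) = 2.6 + 0.155128 = 2.75513 m along the plane.
The resultant acts 1.1 + 0.155128 = 1.25513 m (along the plate) below the hinge at the top edge, so the moment about the hinge is M = F × 1.25513 = 59.5283 × 1.25513 = 74.7158 kN·m.
A normal force at the bottom, 2.2 m from the hinge, must supply this moment: P = 74.7158/2.2 = 33.9617 kN.

P ≈ 34.0 kN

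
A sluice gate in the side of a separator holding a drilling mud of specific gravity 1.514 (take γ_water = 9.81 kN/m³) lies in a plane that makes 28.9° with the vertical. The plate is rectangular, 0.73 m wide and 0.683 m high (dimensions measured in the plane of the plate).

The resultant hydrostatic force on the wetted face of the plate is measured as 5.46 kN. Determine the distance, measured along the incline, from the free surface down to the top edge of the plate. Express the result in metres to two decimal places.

y_top ≈ 0.50 m

γ = 1.514 × 9.81 = 14.85234 kN/m³.
A = 0.73 × 0.683 = 0.49859 m².
From F = γ·h_c·A, the centroid depth is h_c = 5.46/(14.85234 × 0.49859) = 0.737317 m.
The plate makes 28.9° with the vertical, i.e. θ = 90° − 28.9° = 61.1° to the horizontal. Measuring y along the incline from the free-surface line, vertical depth h = y·sinθ with sinθ = 0.875465.
Along the incline, y_c = h_c/sinθ = 0.737317/0.875465 = 0.8422 m.
The centroid lies 0.683/2 = 0.3415 m below the top edge, so the top edge sits at y_top = 0.8422 − 0.3415 = 0.5007 m along the incline.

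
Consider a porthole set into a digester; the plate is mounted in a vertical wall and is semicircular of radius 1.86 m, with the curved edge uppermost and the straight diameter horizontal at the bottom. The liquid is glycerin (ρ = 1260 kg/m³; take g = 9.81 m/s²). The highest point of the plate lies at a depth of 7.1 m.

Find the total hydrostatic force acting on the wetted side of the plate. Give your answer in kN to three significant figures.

γ = ρg = 1260 × 9.81 / 1000 = 12.3606 kN/m³.
The centroid lies 4r/(3π) = 0.789409 m above the diameter, so r − 4r/(3π) = 1.86 − 0.789409 = 1.07059 m below the topmost point, so the centroid depth is h_c = 7.1 + 1.07059 = 8.17059 m.
A = πr²/2 = π × 1.86²/2 = 5.43433 m².
Resultant F = γ·h_c·A = 12.3606 × 8.17059 × 5.43433 = 548.831 kN.

F ≈ 549 kN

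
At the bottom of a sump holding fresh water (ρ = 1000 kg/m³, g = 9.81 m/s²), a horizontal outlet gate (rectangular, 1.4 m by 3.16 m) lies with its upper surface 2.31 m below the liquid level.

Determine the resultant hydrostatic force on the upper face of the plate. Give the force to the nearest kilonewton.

γ = ρg = 1000 × 9.81 = 9810 N/m³ = 9.81 kN/m³.
The plate is horizontal, so pressure is uniform at p = γ·h = 9.81 × 2.31 = 22.6611 kN/m².
A = 1.4 × 3.16 = 4.424 m².
F = p·A = 22.6611 × 4.424 = 100.253 kN.

F ≈ 100 kN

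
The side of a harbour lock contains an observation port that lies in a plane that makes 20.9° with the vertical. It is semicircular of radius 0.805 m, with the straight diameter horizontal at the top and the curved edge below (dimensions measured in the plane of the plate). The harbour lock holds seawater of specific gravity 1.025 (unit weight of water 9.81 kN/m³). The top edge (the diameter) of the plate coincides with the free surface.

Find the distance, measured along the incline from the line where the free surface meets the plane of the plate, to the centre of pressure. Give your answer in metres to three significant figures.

γ = 1.025 × 9.81 = 10.05525 kN/m³.
The plate makes 20.9° with the vertical, i.e. θ = 90° − 20.9° = 69.1° to the horizontal. Measuring y along the incline from the free-surface line, vertical depth h = y·sinθ with sinθ = 0.934204.
The centroid of a semicircle lies 4r/(3π) = 0.341653 m from the diameter, here below the top edge, so y_c = 0.341653 m and h_c = 0.341653 × 0.934204 = 0.319174 m.
A = πr²/2 = π × 0.805²/2 = 1.01792 m².
Resultant F = γ·h_c·A = 10.05525 × 0.319174 × 1.01792 = 3.26689 kN.
I_c = (π/8 − 8/(9π))·r⁴ = 0.109757 × 0.805⁴ = 0.046091 m⁴.
Centre of pressure: y_p = y_c + I_c/(y_c·A) = 0.341653 + 0.046091/(0.341653 × 1.01792) = 0.341653 + 0.132531 = 0.474184 m along the plane.

y_p = 0.474 m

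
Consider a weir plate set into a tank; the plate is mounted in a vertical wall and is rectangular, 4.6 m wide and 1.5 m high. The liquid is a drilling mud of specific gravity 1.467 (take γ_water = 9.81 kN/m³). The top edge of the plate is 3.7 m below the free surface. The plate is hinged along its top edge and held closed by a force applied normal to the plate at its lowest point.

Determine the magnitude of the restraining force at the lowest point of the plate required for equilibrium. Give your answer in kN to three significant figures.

γ = 1.467 × 9.81 = 14.39127 kN/m³.
The centroid lies 1.5/2 = 0.75 m below the top edge, so the centroid depth is h_c = 3.7 + 0.75 = 4.45 m.
A = 4.6 × 1.5 = 6.9 m².
Resultant F = γ·h_c·A = 14.39127 × 4.45 × 6.9 = 441.884 kN.
I_c = b·h³/12 = 4.6 × 1.5³/12 = 1.29375 m⁴.
Centre of pressure: y_p = y_c + I_c/(y_c·A) = 4.45 + 1.29375/(4.45 × 6.9) = 4.45 + 0.0421348 = 4.49213 m along the plane.
The resultant acts 0.75 + 0.0421348 = 0.792135 m (along the plate) below the hinge at the top edge, so the moment about the hinge is M = F × 0.792135 = 441.884 × 0.792135 = 350.032 kN·m.
A normal force at the bottom, 1.5 m from the hinge, must supply this moment: P = 350.032/1.5 = 233.355 kN.

P ≈ 233 kN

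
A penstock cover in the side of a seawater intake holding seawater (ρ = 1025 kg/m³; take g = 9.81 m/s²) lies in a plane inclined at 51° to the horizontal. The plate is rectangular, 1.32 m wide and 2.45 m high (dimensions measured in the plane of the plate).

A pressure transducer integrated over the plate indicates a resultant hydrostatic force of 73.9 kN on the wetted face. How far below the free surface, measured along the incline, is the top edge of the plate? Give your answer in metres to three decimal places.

γ = ρg = 1025 × 9.81 / 1000 = 10.05525 kN/m³.
A = 1.32 × 2.45 = 3.234 m².
From F = γ·h_c·A, the centroid depth is h_c = 73.9/(10.05525 × 3.234) = 2.27254 m.
Let θ = 51° be the plate's angle to the horizontal; measure y along the incline from where the plane meets the free surface. Vertical depth h = y·sinθ with sinθ = 0.777146.
Along the incline, y_c = h_c/sinθ = 2.27254/0.777146 = 2.92421 m.
The centroid lies 2.45/2 = 1.225 m below the top edge, so the top edge sits at y_top = 2.92421 − 1.225 = 1.69921 m along the incline.

y_top ≈ 1.699 m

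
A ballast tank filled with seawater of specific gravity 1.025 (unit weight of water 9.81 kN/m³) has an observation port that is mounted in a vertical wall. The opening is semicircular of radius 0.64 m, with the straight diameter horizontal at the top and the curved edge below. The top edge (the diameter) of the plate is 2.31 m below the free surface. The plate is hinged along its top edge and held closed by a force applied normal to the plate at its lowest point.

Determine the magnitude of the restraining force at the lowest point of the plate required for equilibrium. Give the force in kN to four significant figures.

P ≈ 7.378 kN

γ = 1.025 × 9.81 = 10.05525 kN/m³.
The centroid of a semicircle lies 4r/(3π) = 0.271624 m from the diameter, here below the top edge, so the centroid depth is h_c = 2.31 + 0.271624 = 2.58162 m.
A = πr²/2 = π × 0.64²/2 = 0.643398 m².
Resultant F = γ·h_c·A = 10.05525 × 2.58162 × 0.643398 = 16.7019 kN.
I_c = (π/8 − 8/(9π))·r⁴ = 0.109757 × 0.64⁴ = 0.0184142 m⁴.
Centre of pressure: y_p = y_c + I_c/(y_c·A) = 2.58162 + 0.0184142/(2.58162 × 0.643398) = 2.58162 + 0.0110862 = 2.59271 m along the plane.
The resultant acts 0.271624 + 0.0110862 = 0.28271 m (along the plate) below the hinge at the top edge, so the moment about the hinge is M = F × 0.28271 = 16.7019 × 0.28271 = 4.72179 kN·m.
A normal force at the bottom, 0.64 m from the hinge, must supply this moment: P = 4.72179/0.64 = 7.3778 kN.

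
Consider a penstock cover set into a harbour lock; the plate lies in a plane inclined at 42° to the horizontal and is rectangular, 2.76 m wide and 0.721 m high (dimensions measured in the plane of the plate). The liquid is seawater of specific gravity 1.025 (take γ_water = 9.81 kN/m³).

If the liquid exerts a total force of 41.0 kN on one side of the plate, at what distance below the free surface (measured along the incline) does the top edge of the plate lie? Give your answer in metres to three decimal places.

γ = 1.025 × 9.81 = 10.05525 kN/m³.
A = 2.76 × 0.721 = 1.98996 m².
From F = γ·h_c·A, the centroid depth is h_c = 41.0/(10.05525 × 1.98996) = 2.04902 m.
Let θ = 42° be the plate's angle to the horizontal; measure y along the incline from where the plane meets the free surface. Vertical depth h = y·sinθ with sinθ = 0.669131.
Along the incline, y_c = h_c/sinθ = 2.04902/0.669131 = 3.06221 m.
The centroid lies 0.721/2 = 0.3605 m below the top edge, so the top edge sits at y_top = 3.06221 − 0.3605 = 2.70171 m along the incline.

y_top ≈ 2.702 m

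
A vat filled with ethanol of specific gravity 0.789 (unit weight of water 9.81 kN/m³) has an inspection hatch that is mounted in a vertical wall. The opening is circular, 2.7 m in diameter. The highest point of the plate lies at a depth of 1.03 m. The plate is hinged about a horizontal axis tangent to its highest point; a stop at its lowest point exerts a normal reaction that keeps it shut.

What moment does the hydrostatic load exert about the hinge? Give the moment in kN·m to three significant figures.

M ≈ 163 kN·m

γ = 0.789 × 9.81 = 7.74009 kN/m³.
The centroid is at the centre, 1.35 m below the top of the plate, so the centroid depth is h_c = 1.03 + 1.35 = 2.38 m.
A = π(1.35)² = 5.72555 m².
Resultant F = γ·h_c·A = 7.74009 × 2.38 × 5.72555 = 105.473 kN.
I_c = πr⁴/4 = π × 1.35⁴/4 = 2.6087 m⁴.
Centre of pressure: y_p = y_c + I_c/(y_c·A) = 2.38 + 2.6087/(2.38 × 5.72555) = 2.38 + 0.191439 = 2.57144 m along the plane.
The resultant acts 1.35 + 0.191439 = 1.54144 m (along the plate) below the hinge at the top edge, so the moment about the hinge is M = F × 1.54144 = 105.473 × 1.54144 = 162.58 kN·m.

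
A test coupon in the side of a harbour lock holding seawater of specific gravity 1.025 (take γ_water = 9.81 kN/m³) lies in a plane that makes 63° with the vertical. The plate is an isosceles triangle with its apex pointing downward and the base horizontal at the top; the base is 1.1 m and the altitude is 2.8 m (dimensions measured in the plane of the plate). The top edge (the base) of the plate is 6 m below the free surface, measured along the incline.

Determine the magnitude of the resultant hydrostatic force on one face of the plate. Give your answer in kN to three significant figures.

F ≈ 48.7 kN

γ = 1.025 × 9.81 = 10.05525 kN/m³.
The plate makes 63° with the vertical, i.e. θ = 90° − 63° = 27° to the horizontal. Measuring y along the incline from the free-surface line, vertical depth h = y·sinθ with sinθ = 0.453990.
With the apex down, the centroid sits h/3 = 2.8/3 = 0.933333 m below the base (the top edge), so y_c = 6 + 0.933333 = 6.93333 m and h_c = 6.93333 × 0.453990 = 3.14766 m.
A = ½ × 1.1 × 2.8 = 1.54 m².
Resultant F = γ·h_c·A = 10.05525 × 3.14766 × 1.54 = 48.7418 kN.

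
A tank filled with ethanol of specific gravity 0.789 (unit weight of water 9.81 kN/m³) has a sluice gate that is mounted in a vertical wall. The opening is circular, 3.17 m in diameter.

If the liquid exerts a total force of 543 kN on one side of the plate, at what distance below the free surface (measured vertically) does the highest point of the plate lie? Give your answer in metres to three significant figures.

d_top ≈ 7.30 m

γ = 0.789 × 9.81 = 7.74009 kN/m³.
A = π(1.585)² = 7.89239 m².
From F = γ·h_c·A, the centroid depth is h_c = 543/(7.74009 × 7.89239) = 8.88884 m.
The centroid is at the centre, 1.585 m below the top of the plate, so the highest point sits at h_top = 8.88884 − 1.585 = 7.30384 m below the surface.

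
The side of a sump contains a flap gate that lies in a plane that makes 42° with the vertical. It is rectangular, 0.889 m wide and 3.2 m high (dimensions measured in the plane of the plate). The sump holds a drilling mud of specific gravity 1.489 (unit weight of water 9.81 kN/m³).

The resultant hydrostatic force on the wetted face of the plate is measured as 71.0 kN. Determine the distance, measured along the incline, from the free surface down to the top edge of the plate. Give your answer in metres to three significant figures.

y_top ≈ 0.699 m

γ = 1.489 × 9.81 = 14.60709 kN/m³.
A = 0.889 × 3.2 = 2.8448 m².
From F = γ·h_c·A, the centroid depth is h_c = 71.0/(14.60709 × 2.8448) = 1.70861 m.
The plate makes 42° with the vertical, i.e. θ = 90° − 42° = 48° to the horizontal. Measuring y along the incline from the free-surface line, vertical depth h = y·sinθ with sinθ = 0.743145.
Along the incline, y_c = h_c/sinθ = 1.70861/0.743145 = 2.29916 m.
The centroid lies 3.2/2 = 1.6 m below the top edge, so the top edge sits at y_top = 2.29916 − 1.6 = 0.69916 m along the incline.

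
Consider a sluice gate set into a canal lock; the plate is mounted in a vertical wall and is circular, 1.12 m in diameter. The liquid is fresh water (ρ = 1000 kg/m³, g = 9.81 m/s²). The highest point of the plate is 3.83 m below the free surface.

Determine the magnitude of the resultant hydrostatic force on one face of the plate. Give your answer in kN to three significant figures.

γ = ρg = 1000 × 9.81 = 9810 N/m³ = 9.81 kN/m³.
The centroid is at the centre, 0.56 m below the top of the plate, so the centroid depth is h_c = 3.83 + 0.56 = 4.39 m.
A = π(0.56)² = 0.985203 m².
Resultant F = γ·h_c·A = 9.81 × 4.39 × 0.985203 = 42.4287 kN.

F ≈ 42.4 kN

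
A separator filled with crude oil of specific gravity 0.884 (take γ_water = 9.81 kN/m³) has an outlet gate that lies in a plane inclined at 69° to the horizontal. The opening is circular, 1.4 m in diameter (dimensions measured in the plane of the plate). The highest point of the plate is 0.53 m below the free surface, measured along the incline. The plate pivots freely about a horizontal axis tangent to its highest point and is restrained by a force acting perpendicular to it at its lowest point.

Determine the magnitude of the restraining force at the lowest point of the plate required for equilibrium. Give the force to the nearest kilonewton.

γ = 0.884 × 9.81 = 8.67204 kN/m³.
Let θ = 69° be the plate's angle to the horizontal; measure y along the incline from where the plane meets the free surface. Vertical depth h = y·sinθ with sinθ = 0.933580.
The centroid is at the centre, 0.7 m below the top of the plate, so y_c = 0.53 + 0.7 = 1.23 m and h_c = 1.23 × 0.933580 = 1.1483 m.
A = π(0.7)² = 1.53938 m².
Resultant F = γ·h_c·A = 8.67204 × 1.1483 × 1.53938 = 15.3293 kN.
I_c = πr⁴/4 = π × 0.7⁴/4 = 0.188574 m⁴.
Centre of pressure: y_p = y_c + I_c/(y_c·A) = 1.23 + 0.188574/(1.23 × 1.53938) = 1.23 + 0.0995935 = 1.32959 m along the plane.
The resultant acts 0.7 + 0.0995935 = 0.799593 m (along the plate) below the hinge at the top edge, so the moment about the hinge is M = F × 0.799593 = 15.3293 × 0.799593 = 12.2572 kN·m.
A normal force at the bottom, 1.4 m from the hinge, must supply this moment: P = 12.2572/1.4 = 8.75514 kN.

P ≈ 9 kN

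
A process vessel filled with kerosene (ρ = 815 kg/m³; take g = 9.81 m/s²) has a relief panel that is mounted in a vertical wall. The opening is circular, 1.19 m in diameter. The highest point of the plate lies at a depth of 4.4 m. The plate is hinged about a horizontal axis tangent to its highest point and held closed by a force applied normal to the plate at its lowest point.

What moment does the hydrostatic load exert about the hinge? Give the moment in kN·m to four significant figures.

M ≈ 27.21 kN·m

γ = ρg = 815 × 9.81 / 1000 = 7.99515 kN/m³.
The centroid is at the centre, 0.595 m below the top of the plate, so the centroid depth is h_c = 4.4 + 0.595 = 4.995 m.
A = π(0.595)² = 1.1122 m².
Resultant F = γ·h_c·A = 7.99515 × 4.995 × 1.1122 = 44.4166 kN.
I_c = πr⁴/4 = π × 0.595⁴/4 = 0.0984369 m⁴.
Centre of pressure: y_p = y_c + I_c/(y_c·A) = 4.995 + 0.0984369/(4.995 × 1.1122) = 4.995 + 0.017719 = 5.01272 m along the plane.
The resultant acts 0.595 + 0.017719 = 0.612719 m (along the plate) below the hinge at the top edge, so the moment about the hinge is M = F × 0.612719 = 44.4166 × 0.612719 = 27.2149 kN·m.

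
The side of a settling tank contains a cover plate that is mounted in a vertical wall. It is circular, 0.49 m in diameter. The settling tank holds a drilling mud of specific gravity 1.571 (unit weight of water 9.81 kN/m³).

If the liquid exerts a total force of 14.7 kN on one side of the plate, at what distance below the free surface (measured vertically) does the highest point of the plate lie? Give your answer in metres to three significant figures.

γ = 1.571 × 9.81 = 15.41151 kN/m³.
A = π(0.245)² = 0.188574 m².
From F = γ·h_c·A, the centroid depth is h_c = 14.7/(15.41151 × 0.188574) = 5.05813 m.
The centroid is at the centre, 0.245 m below the top of the plate, so the highest point sits at h_top = 5.05813 − 0.245 = 4.81313 m below the surface.

d_top ≈ 4.81 m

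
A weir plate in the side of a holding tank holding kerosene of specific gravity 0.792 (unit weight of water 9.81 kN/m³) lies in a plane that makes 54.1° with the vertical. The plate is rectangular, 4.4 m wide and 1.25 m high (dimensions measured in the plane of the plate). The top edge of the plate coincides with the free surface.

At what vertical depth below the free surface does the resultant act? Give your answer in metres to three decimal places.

h_p = 0.489 m

γ = 0.792 × 9.81 = 7.76952 kN/m³.
The plate makes 54.1° with the vertical, i.e. θ = 90° − 54.1° = 35.9° to the horizontal. Measuring y along the incline from the free-surface line, vertical depth h = y·sinθ with sinθ = 0.586372.
The centroid lies 1.25/2 = 0.625 m below the top edge, so y_c = 0.625 m and h_c = 0.625 × 0.586372 = 0.366482 m.
A = 4.4 × 1.25 = 5.5 m².
Resultant F = γ·h_c·A = 7.76952 × 0.366482 × 5.5 = 15.6606 kN.
I_c = b·h³/12 = 4.4 × 1.25³/12 = 0.716146 m⁴.
Centre of pressure: y_p = y_c + I_c/(y_c·A) = 0.625 + 0.716146/(0.625 × 5.5) = 0.625 + 0.208333 = 0.833333 m along the plane.
Vertically, h_p = y_p·sinθ = 0.833333 × 0.586372 = 0.488643 m.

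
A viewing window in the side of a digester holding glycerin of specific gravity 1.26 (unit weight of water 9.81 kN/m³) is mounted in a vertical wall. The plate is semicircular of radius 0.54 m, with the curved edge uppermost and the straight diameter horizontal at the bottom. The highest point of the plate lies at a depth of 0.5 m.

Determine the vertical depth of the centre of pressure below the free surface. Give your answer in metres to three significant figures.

γ = 1.26 × 9.81 = 12.3606 kN/m³.
The centroid lies 4r/(3π) = 0.229183 m above the diameter, so r − 4r/(3π) = 0.54 − 0.229183 = 0.310817 m below the topmost point, so the centroid depth is h_c = 0.5 + 0.310817 = 0.810817 m.
A = πr²/2 = π × 0.54²/2 = 0.458044 m².
Resultant F = γ·h_c·A = 12.3606 × 0.810817 × 0.458044 = 4.5906 kN.
I_c = (π/8 − 8/(9π))·r⁴ = 0.109757 × 0.54⁴ = 0.0093327 m⁴.
Centre of pressure: y_p = y_c + I_c/(y_c·A) = 0.810817 + 0.0093327/(0.810817 × 0.458044) = 0.810817 + 0.0251291 = 0.835946 m along the plane.

h_p = 0.836 m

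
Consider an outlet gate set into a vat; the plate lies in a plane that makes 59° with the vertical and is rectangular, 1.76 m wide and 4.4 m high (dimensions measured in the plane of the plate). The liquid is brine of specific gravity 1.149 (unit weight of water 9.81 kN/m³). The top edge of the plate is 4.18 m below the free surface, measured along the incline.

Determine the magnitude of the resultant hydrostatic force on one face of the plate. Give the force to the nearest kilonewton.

γ = 1.149 × 9.81 = 11.27169 kN/m³.
The plate makes 59° with the vertical, i.e. θ = 90° − 59° = 31° to the horizontal. Measuring y along the incline from the free-surface line, vertical depth h = y·sinθ with sinθ = 0.515038.
The centroid lies 4.4/2 = 2.2 m below the top edge, so y_c = 4.18 + 2.2 = 6.38 m and h_c = 6.38 × 0.515038 = 3.28594 m.
A = 1.76 × 4.4 = 7.744 m².
Resultant F = γ·h_c·A = 11.27169 × 3.28594 × 7.744 = 286.823 kN.

F ≈ 287 kN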